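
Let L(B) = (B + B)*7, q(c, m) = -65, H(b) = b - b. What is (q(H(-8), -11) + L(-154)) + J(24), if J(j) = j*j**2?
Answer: 11603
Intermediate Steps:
J(j) = j**3
H(b) = 0
L(B) = 14*B (L(B) = (2*B)*7 = 14*B)
(q(H(-8), -11) + L(-154)) + J(24) = (-65 + 14*(-154)) + 24**3 = (-65 - 2156) + 13824 = -2221 + 13824 = 11603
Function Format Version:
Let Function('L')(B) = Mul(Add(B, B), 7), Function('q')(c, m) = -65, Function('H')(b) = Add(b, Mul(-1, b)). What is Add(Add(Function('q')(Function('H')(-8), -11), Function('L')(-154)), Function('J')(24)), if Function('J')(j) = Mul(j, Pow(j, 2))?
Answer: 11603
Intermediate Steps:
Function('J')(j) = Pow(j, 3)
Function('H')(b) = 0
Function('L')(B) = Mul(14, B) (Function('L')(B) = Mul(Mul(2, B), 7) = Mul(14, B))
Add(Add(Function('q')(Function('H')(-8), -11), Function('L')(-154)), Function('J')(24)) = Add(Add(-65, Mul(14, -154)), Pow(24, 3)) = Add(Add(-65, -2156), 13824) = Add(-2221, 13824) = 11603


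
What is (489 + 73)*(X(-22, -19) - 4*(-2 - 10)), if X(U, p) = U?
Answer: 14612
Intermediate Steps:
(489 + 73)*(X(-22, -19) - 4*(-2 - 10)) = (489 + 73)*(-22 - 4*(-2 - 10)) = 562*(-22 - 4*(-12)) = 562*(-22 + 48) = 562*26 = 14612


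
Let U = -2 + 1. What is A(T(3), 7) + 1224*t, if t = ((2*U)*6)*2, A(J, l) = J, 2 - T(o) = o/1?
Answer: -29377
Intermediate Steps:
U = -1
T(o) = 2 - o (T(o) = 2 - o/1 = 2 - o)
t = -24 (t = ((2*(-1))*6)*2 = -2*6*2 = -12*2 = -24)
A(T(3), 7) + 1224*t = (2 - 1*3) + 1224*(-24) = (2 - 3) - 29376 = -1 - 29376 = -29377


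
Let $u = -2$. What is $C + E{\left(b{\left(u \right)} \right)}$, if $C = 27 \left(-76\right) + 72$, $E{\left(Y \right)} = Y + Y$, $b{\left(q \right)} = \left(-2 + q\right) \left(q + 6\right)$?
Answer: $-2012$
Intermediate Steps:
$b{\left(q \right)} = \left(-2 + q\right) \left(6 + q\right)$
$E{\left(Y \right)} = 2 Y$
$C = -1980$ ($C = -2052 + 72 = -1980$)
$C + E{\left(b{\left(u \right)} \right)} = -1980 + 2 \left(-12 + \left(-2\right)^{2} + 4 \left(-2\right)\right) = -1980 + 2 \left(-12 + 4 - 8\right) = -1980 + 2 \left(-16\right) = -1980 - 32 = -2012$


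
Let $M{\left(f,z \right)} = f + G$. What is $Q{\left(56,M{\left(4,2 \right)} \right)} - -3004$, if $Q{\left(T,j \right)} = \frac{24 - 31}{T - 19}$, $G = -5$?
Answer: $\frac{111141}{37} \approx 3003.8$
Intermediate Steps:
$M{\left(f,z \right)} = -5 + f$ ($M{\left(f,z \right)} = f - 5 = -5 + f$)
$Q{\left(T,j \right)} = - \frac{7}{-19 + T}$
$Q{\left(56,M{\left(4,2 \right)} \right)} - -3004 = - \frac{7}{-19 + 56} - -3004 = - \frac{7}{37} + 3004 = \frac{111141}{37}$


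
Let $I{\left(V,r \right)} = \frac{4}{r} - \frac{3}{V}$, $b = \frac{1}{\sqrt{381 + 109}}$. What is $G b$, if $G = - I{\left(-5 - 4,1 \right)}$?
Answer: $- \frac{13 \sqrt{10}}{210} \approx -0.19576$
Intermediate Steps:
$b = \frac{\sqrt{10}}{70}$ ($b = \frac{1}{\sqrt{490}} = \frac{1}{7 \sqrt{10}} = \frac{\sqrt{10}}{70} \approx 0.045175$)
$I{\left(V,r \right)} = - \frac{3}{V} + \frac{4}{r}$
$G = - \frac{13}{3}$ ($G = - (- \frac{3}{-5 - 4} + \frac{4}{1}) = - (- \frac{3}{-5 - 4} + 4 \cdot 1) = - (- \frac{3}{-9} + 4) = - (\left(-3\right) \left(- \frac{1}{9}\right) + 4) = - (\frac{1}{3} + 4) = \left(-1\right) \frac{13}{3} = - \frac{13}{3} \approx -4.3333$)
$G b = - \frac{13 \frac{\sqrt{10}}{70}}{3} = - \frac{13 \sqrt{10}}{210}$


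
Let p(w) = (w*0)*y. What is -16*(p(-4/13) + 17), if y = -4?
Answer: -272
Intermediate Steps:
p(w) = 0 (p(w) = (w*0)*(-4) = 0*(-4) = 0)
-16*(p(-4/13) + 17) = -16*(0 + 17) = -16*17 = -272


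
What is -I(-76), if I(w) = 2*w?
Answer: 152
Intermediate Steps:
-I(-76) = -2*(-76) = -1*(-152) = 152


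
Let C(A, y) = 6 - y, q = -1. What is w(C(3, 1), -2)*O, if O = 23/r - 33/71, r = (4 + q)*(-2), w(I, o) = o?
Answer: 1831/213 ≈ 8.5962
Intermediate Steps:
r = -6 (r = (4 - 1)*(-2) = 3*(-2) = -6)
O = -1831/426 (O = 23/(-6) - 33/71 = 23*(-1/6) - 33*1/71 = -23/6 - 33/71 = -1831/426 ≈ -4.2981)
w(C(3, 1), -2)*O = -2*(-1831/426) = 1831/213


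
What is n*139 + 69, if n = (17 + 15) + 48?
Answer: 11189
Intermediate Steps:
n = 80 (n = 32 + 48 = 80)
n*139 + 69 = 80*139 + 69 = 11120 + 69 = 11189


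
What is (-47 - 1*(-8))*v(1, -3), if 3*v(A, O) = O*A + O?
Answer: 78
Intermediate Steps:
v(A, O) = O/3 + A*O/3 (v(A, O) = (O*A + O)/3 = (A*O + O)/3 = (O + A*O)/3 = O/3 + A*O/3)
(-47 - 1*(-8))*v(1, -3) = (-47 - 1*(-8))*((⅓)*(-3)*(1 + 1)) = (-47 + 8)*((⅓)*(-3)*2) = -39*(-2) = 78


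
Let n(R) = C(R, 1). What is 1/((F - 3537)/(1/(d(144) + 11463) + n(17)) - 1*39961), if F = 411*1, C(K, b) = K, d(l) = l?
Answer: -98660/3960694001 ≈ -2.4910e-5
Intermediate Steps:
n(R) = R
F = 411
1/((F - 3537)/(1/(d(144) + 11463) + n(17)) - 1*39961) = 1/((411 - 3537)/(1/(144 + 11463) + 17) - 1*39961) = 1/(-3126/(1/11607 + 17) - 39961) = 1/(-3126/197320/11607 - 39961) = 1/(-3126*11607/197320 - 39961) = 1/(-18141741/98660 - 39961) = 1/(-3960694001/98660) = -98660/3960694001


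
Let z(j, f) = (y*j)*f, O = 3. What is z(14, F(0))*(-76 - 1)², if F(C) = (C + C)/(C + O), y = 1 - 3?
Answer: 0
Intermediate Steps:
y = -2
F(C) = 2*C/(3 + C) (F(C) = (C + C)/(C + 3) = (2*C)/(3 + C) = 2*C/(3 + C))
z(j, f) = -2*f*j (z(j, f) = (-2*j)*f = -2*f*j)
z(14, F(0))*(-76 - 1)² = (-2*2*0/(3 + 0)*14)*(-76 - 1)² = -2*2*0/3*14*(-77)² = -2*2*0*(⅓)*14*5929 = -2*0*14*5929 = 0*5929 = 0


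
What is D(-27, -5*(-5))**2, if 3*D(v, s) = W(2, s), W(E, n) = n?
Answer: 625/9 ≈ 69.444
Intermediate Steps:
D(v, s) = s/3
D(-27, -5*(-5))**2 = ((-5*(-5))/3)**2 = ((1/3)*25)**2 = (25/3)**2 = 625/9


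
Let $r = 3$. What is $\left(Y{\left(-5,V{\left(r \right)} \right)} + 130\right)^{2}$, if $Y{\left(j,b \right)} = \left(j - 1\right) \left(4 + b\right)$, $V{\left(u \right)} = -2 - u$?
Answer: $18496$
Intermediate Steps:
$Y{\left(j,b \right)} = \left(-1 + j\right) \left(4 + b\right)$
$\left(Y{\left(-5,V{\left(r \right)} \right)} + 130\right)^{2} = \left(\left(-4 - \left(-2 - 3\right) + 4 \left(-5\right) + \left(-2 - 3\right) \left(-5\right)\right) + 130\right)^{2} = \left(\left(-4 - \left(-2 - 3\right) - 20 + \left(-2 - 3\right) \left(-5\right)\right) + 130\right)^{2} = \left(\left(-4 - -5 - 20 - -25\right) + 130\right)^{2} = \left(\left(-4 + 5 - 20 + 25\right) + 130\right)^{2} = \left(6 + 130\right)^{2} = 136^{2} = 18496$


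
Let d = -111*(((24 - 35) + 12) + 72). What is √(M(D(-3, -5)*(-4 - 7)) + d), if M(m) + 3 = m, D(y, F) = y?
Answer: 3*I*√897 ≈ 89.85*I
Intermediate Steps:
M(m) = -3 + m
d = -8103 (d = -111*((-11 + 12) + 72) = -111*(1 + 72) = -111*73 = -8103)
√(M(D(-3, -5)*(-4 - 7)) + d) = √((-3 - 3*(-4 - 7)) - 8103) = √((-3 - 3*(-11)) - 8103) = √((-3 + 33) - 8103) = √(30 - 8103) = √(-8073) = 3*I*√897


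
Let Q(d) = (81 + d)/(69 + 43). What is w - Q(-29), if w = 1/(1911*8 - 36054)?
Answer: -134993/290724 ≈ -0.46433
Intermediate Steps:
Q(d) = 81/112 + d/112 (Q(d) = (81 + d)/112 = (81 + d)*(1/112) = 81/112 + d/112)
w = -1/20766 (w = 1/(15288 - 36054) = 1/(-20766) = -1/20766 ≈ -4.8156e-5)
w - Q(-29) = -1/20766 - (81/112 + (1/112)*(-29)) = -1/20766 - (81/112 - 29/112) = -1/20766 - 1*13/28 = -1/20766 - 13/28 = -134993/290724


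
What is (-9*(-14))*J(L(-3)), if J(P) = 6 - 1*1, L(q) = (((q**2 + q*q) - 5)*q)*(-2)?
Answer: 630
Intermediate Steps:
L(q) = -2*q*(-5 + 2*q**2) (L(q) = (((q**2 + q**2) - 5)*q)*(-2) = ((2*q**2 - 5)*q)*(-2) = ((-5 + 2*q**2)*q)*(-2) = (q*(-5 + 2*q**2))*(-2) = -2*q*(-5 + 2*q**2))
J(P) = 5 (J(P) = 6 - 1 = 5)
(-9*(-14))*J(L(-3)) = -9*(-14)*5 = 126*5 = 630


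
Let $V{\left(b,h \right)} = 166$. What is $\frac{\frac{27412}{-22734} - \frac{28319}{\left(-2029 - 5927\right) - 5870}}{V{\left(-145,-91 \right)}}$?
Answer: $\frac{132402917}{26088583572} \approx 0.0050751$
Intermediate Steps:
$\frac{\frac{27412}{-22734} - \frac{28319}{\left(-2029 - 5927\right) - 5870}}{V{\left(-145,-91 \right)}} = \frac{\frac{27412}{-22734} - \frac{28319}{\left(-2029 - 5927\right) - 5870}}{166} = \left(27412 \left(- \frac{1}{22734}\right) - \frac{28319}{-7956 - 5870}\right) \frac{1}{166} = \left(- \frac{13706}{11367} - \frac{28319}{-13826}\right) \frac{1}{166} = \left(- \frac{13706}{11367} - - \frac{28319}{13826}\right) \frac{1}{166} = \left(- \frac{13706}{11367} + \frac{28319}{13826}\right) \frac{1}{166} = \frac{132402917}{157160142} \cdot \frac{1}{166} = \frac{132402917}{26088583572}$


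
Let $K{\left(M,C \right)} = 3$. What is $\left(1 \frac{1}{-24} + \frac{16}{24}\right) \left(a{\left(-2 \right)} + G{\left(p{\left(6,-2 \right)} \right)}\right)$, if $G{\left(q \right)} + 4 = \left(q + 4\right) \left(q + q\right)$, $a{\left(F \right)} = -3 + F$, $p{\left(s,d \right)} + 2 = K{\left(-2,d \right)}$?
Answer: $\frac{5}{8} \approx 0.625$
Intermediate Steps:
$p{\left(s,d \right)} = 1$ ($p{\left(s,d \right)} = -2 + 3 = 1$)
$G{\left(q \right)} = -4 + 2 q \left(4 + q\right)$ ($G{\left(q \right)} = -4 + \left(q + 4\right) \left(q + q\right) = -4 + \left(4 + q\right) 2 q = -4 + 2 q \left(4 + q\right)$)
$\left(1 \frac{1}{-24} + \frac{16}{24}\right) \left(a{\left(-2 \right)} + G{\left(p{\left(6,-2 \right)} \right)}\right) = \left(1 \frac{1}{-24} + \frac{16}{24}\right) \left(\left(-3 - 2\right) + \left(-4 + 2 \cdot 1^{2} + 8 \cdot 1\right)\right) = \left(1 \left(- \frac{1}{24}\right) + 16 \cdot \frac{1}{24}\right) \left(-5 + \left(-4 + 2 \cdot 1 + 8\right)\right) = \left(- \frac{1}{24} + \frac{2}{3}\right) \left(-5 + \left(-4 + 2 + 8\right)\right) = \frac{5 \left(-5 + 6\right)}{8} = \frac{5}{8} \cdot 1 = \frac{5}{8}$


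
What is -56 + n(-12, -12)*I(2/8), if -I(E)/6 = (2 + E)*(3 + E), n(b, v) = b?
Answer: 941/2 ≈ 470.50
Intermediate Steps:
I(E) = -6*(2 + E)*(3 + E)
-56 + n(-12, -12)*I(2/8) = -56 - 12*(-36 - 60/8 - 6*(2/8)²) = -56 - 12*(-36 - 60/8 - 6*(2*(⅛))²) = -56 - 12*(-36 - 30*¼ - 6*(¼)²) = -56 - 12*(-36 - 15/2 - 6*1/16) = -56 - 12*(-36 - 15/2 - 3/8) = -56 - 12*(-351/8) = -56 + 1053/2 = 941/2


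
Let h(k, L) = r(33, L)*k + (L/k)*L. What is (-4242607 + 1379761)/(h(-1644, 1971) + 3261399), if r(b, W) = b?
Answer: -522946536/585407203 ≈ -0.89330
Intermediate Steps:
h(k, L) = 33*k + L²/k (h(k, L) = 33*k + (L/k)*L = 33*k + L²/k)
(-4242607 + 1379761)/(h(-1644, 1971) + 3261399) = (-4242607 + 1379761)/((33*(-1644) + 1971²/(-1644)) + 3261399) = -2862846/((-54252 + 3884841*(-1/1644)) + 3261399) = -2862846/((-54252 - 1294947/548) + 3261399) = -2862846/(-31025043/548 + 3261399) = -2862846/1756221609/548 = -2862846*548/1756221609 = -522946536/585407203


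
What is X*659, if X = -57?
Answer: -37563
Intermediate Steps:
X*659 = -57*659 = -37563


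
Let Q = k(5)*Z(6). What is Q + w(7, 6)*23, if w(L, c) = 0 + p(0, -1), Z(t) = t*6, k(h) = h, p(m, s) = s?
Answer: 157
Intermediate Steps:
Z(t) = 6*t
w(L, c) = -1 (w(L, c) = 0 - 1 = -1)
Q = 180 (Q = 5*(6*6) = 5*36 = 180)
Q + w(7, 6)*23 = 180 - 1*23 = 180 - 23 = 157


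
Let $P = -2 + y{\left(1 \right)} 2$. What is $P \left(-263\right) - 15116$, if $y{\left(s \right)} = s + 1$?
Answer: $-15642$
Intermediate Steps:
$y{\left(s \right)} = 1 + s$
$P = 2$ ($P = -2 + \left(1 + 1\right) 2 = -2 + 2 \cdot 2 = -2 + 4 = 2$)
$P \left(-263\right) - 15116 = 2 \left(-263\right) - 15116 = -526 + \left(-15885 + 769\right) = -526 - 15116 = -15642$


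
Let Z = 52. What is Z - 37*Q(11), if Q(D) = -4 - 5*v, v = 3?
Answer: 755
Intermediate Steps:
Q(D) = -19 (Q(D) = -4 - 5*3 = -4 - 15 = -19)
Z - 37*Q(11) = 52 - 37*(-19) = 52 + 703 = 755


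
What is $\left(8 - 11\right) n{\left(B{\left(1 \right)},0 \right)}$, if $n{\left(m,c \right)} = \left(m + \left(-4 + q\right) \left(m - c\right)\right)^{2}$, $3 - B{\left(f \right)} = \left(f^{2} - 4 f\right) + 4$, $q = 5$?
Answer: $-48$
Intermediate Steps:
$B{\left(f \right)} = -1 - f^{2} + 4 f$ ($B{\left(f \right)} = 3 - \left(\left(f^{2} - 4 f\right) + 4\right) = 3 - \left(4 + f^{2} - 4 f\right) = -1 - f^{2} + 4 f$)
$n{\left(m,c \right)} = \left(- c + 2 m\right)^{2}$ ($n{\left(m,c \right)} = \left(m + \left(-4 + 5\right) \left(m - c\right)\right)^{2} = \left(m + 1 \left(m - c\right)\right)^{2} = \left(m - \left(c - m\right)\right)^{2} = \left(- c + 2 m\right)^{2}$)
$\left(8 - 11\right) n{\left(B{\left(1 \right)},0 \right)} = \left(8 - 11\right) \left(\left(-1\right) 0 + 2 \left(-1 - 1^{2} + 4 \cdot 1\right)\right)^{2} = - 3 \left(0 + 2 \left(-1 - 1 + 4\right)\right)^{2} = - 3 \left(0 + 2 \cdot 2\right)^{2} = - 3 \left(0 + 4\right)^{2} = - 3 \cdot 4^{2} = \left(-3\right) 16 = -48$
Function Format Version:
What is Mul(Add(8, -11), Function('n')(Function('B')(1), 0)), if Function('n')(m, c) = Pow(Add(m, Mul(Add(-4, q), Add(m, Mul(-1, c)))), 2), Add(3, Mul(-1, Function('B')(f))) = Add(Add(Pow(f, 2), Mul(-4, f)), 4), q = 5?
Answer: -48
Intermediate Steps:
Function('B')(f) = Add(-1, Mul(-1, Pow(f, 2)), Mul(4, f)) (Function('B')(f) = Add(3, Mul(-1, Add(Add(Pow(f, 2), Mul(-4, f)), 4))) = Add(3, Mul(-1, Add(4, Pow(f, 2), Mul(-4, f)))) = Add(3, Add(-4, Mul(-1, Pow(f, 2)), Mul(4, f))) = Add(-1, Mul(-1, Pow(f, 2)), Mul(4, f)))
Function('n')(m, c) = Pow(Add(Mul(-1, c), Mul(2, m)), 2) (Function('n')(m, c) = Pow(Add(m, Mul(Add(-4, 5), Add(m, Mul(-1, c)))), 2) = Pow(Add(m, Mul(1, Add(m, Mul(-1, c)))), 2) = Pow(Add(m, Add(m, Mul(-1, c))), 2) = Pow(Add(Mul(-1, c), Mul(2, m)), 2))
Mul(Add(8, -11), Function('n')(Function('B')(1), 0)) = Mul(Add(8, -11), Pow(Add(Mul(-1, 0), Mul(2, Add(-1, Mul(-1, Pow(1, 2)), Mul(4, 1)))), 2)) = Mul(-3, Pow(Add(0, Mul(2, Add(-1, Mul(-1, 1), 4))), 2)) = Mul(-3, Pow(Add(0, Mul(2, Add(-1, -1, 4))), 2)) = Mul(-3, Pow(Add(0, Mul(2, 2)), 2)) = Mul(-3, Pow(Add(0, 4), 2)) = Mul(-3, Pow(4, 2)) = Mul(-3, 16) = -48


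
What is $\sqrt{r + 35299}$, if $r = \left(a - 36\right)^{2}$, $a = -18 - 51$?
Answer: $2 \sqrt{11581} \approx 215.23$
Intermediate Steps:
$a = -69$
$r = 11025$ ($r = \left(-69 - 36\right)^{2} = \left(-105\right)^{2} = 11025$)
$\sqrt{r + 35299} = \sqrt{11025 + 35299} = \sqrt{46324} = 2 \sqrt{11581}$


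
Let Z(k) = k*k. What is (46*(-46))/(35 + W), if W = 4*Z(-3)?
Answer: -2116/71 ≈ -29.803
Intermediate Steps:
Z(k) = k²
W = 36 (W = 4*(-3)² = 4*9 = 36)
(46*(-46))/(35 + W) = (46*(-46))/(35 + 36) = -2116/71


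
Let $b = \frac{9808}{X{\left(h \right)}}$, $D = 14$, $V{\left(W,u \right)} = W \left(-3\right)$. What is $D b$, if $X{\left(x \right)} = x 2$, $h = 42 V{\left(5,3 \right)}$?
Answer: $- \frac{4904}{45} \approx -108.98$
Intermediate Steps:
$V{\left(W,u \right)} = - 3 W$
$h = -630$ ($h = 42 \left(\left(-3\right) 5\right) = 42 \left(-15\right) = -630$)
$X{\left(x \right)} = 2 x$
$b = - \frac{2452}{315}$ ($b = \frac{9808}{2 \left(-630\right)} = \frac{9808}{-1260} = 9808 \left(- \frac{1}{1260}\right) = - \frac{2452}{315} \approx -7.7841$)
$D b = 14 \left(- \frac{2452}{315}\right) = - \frac{4904}{45}$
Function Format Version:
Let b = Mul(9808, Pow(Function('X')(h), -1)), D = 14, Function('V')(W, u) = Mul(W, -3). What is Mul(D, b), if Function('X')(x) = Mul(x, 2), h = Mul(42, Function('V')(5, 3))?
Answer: Rational(-4904, 45) ≈ -108.98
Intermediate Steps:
Function('V')(W, u) = Mul(-3, W)
h = -630 (h = Mul(42, Mul(-3, 5)) = Mul(42, -15) = -630)
Function('X')(x) = Mul(2, x)
b = Rational(-2452, 315) (b = Mul(9808, Pow(Mul(2, -630), -1)) = Mul(9808, Pow(-1260, -1)) = Mul(9808, Rational(-1, 1260)) = Rational(-2452, 315) ≈ -7.7841)
Mul(D, b) = Mul(14, Rational(-2452, 315)) = Rational(-4904, 45)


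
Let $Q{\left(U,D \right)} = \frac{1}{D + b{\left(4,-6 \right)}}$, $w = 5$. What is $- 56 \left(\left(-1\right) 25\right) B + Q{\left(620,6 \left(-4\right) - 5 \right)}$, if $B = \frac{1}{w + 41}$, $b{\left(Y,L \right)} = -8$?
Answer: $\frac{25877}{851} \approx 30.408$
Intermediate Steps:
$B = \frac{1}{46}$ ($B = \frac{1}{5 + 41} = \frac{1}{46} \approx 0.021739$)
$Q{\left(U,D \right)} = \frac{1}{-8 + D}$ ($Q{\left(U,D \right)} = \frac{1}{D - 8} = \frac{1}{-8 + D}$)
$- 56 \left(\left(-1\right) 25\right) B + Q{\left(620,6 \left(-4\right) - 5 \right)} = - 56 \left(\left(-1\right) 25\right) \frac{1}{46} + \frac{1}{-8 + \left(6 \left(-4\right) - 5\right)} = \left(-56\right) \left(-25\right) \frac{1}{46} + \frac{1}{-8 - 29} = 1400 \cdot \frac{1}{46} + \frac{1}{-8 - 29} = \frac{700}{23} + \frac{1}{-37} = \frac{700}{23} - \frac{1}{37} = \frac{25877}{851}$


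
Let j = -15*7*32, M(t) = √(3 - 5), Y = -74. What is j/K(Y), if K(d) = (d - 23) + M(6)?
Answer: 108640/3137 + 1120*I*√2/3137 ≈ 34.632 + 0.50492*I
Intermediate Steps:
M(t) = I*√2 (M(t) = √(-2) = I*√2)
K(d) = -23 + d + I*√2 (K(d) = (d - 23) + I*√2 = (-23 + d) + I*√2 = -23 + d + I*√2)
j = -3360 (j = -105*32 = -3360)
j/K(Y) = -3360/(-23 - 74 + I*√2) = -3360/(-97 + I*√2)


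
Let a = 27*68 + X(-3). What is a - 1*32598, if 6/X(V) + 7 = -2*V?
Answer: -30768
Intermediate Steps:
X(V) = 6/(-7 - 2*V)
a = 1830 (a = 27*68 - 6/(7 + 2*(-3)) = 1836 - 6/(7 - 6) = 1836 - 6/1 = 1836 - 6*1 = 1836 - 6 = 1830)
a - 1*32598 = 1830 - 1*32598 = 1830 - 32598 = -30768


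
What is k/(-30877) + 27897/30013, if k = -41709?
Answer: 2113187886/926711401 ≈ 2.2803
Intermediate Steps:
k/(-30877) + 27897/30013 = -41709/(-30877) + 27897/30013 = -41709*(-1/30877) + 27897*(1/30013) = 41709/30877 + 27897/30013 = 2113187886/926711401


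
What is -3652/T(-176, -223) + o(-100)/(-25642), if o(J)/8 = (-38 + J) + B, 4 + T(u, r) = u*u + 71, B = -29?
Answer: -26085568/398002303 ≈ -0.065541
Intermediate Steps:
T(u, r) = 67 + u**2 (T(u, r) = -4 + (u*u + 71) = -4 + (u**2 + 71) = -4 + (71 + u**2) = 67 + u**2)
o(J) = -536 + 8*J (o(J) = 8*((-38 + J) - 29) = 8*(-67 + J) = -536 + 8*J)
-3652/T(-176, -223) + o(-100)/(-25642) = -3652/(67 + (-176)**2) + (-536 + 8*(-100))/(-25642) = -3652/(67 + 30976) + (-536 - 800)*(-1/25642) = -3652/31043 - 1336*(-1/25642) = -3652*1/31043 + 668/12821 = -3652/31043 + 668/12821 = -26085568/398002303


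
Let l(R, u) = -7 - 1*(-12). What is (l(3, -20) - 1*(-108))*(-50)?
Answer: -5650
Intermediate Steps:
l(R, u) = 5 (l(R, u) = -7 + 12 = 5)
(l(3, -20) - 1*(-108))*(-50) = (5 - 1*(-108))*(-50) = (5 + 108)*(-50) = 113*(-50) = -5650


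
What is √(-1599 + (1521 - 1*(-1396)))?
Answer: √1318 ≈ 36.304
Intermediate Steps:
√(-1599 + (1521 - 1*(-1396))) = √(-1599 + (1521 + 1396)) = √(-1599 + 2917) = √1318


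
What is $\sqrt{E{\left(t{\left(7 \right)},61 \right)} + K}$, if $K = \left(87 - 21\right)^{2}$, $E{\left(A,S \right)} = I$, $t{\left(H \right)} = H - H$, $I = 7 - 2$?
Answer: $7 \sqrt{89} \approx 66.038$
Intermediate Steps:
$I = 5$ ($I = 7 - 2 = 5$)
$t{\left(H \right)} = 0$
$E{\left(A,S \right)} = 5$
$K = 4356$ ($K = 66^{2} = 4356$)
$\sqrt{E{\left(t{\left(7 \right)},61 \right)} + K} = \sqrt{5 + 4356} = \sqrt{4361} = 7 \sqrt{89}$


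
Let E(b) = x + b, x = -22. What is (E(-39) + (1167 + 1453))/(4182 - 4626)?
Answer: -853/148 ≈ -5.7635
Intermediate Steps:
E(b) = -22 + b
(E(-39) + (1167 + 1453))/(4182 - 4626) = ((-22 - 39) + (1167 + 1453))/(4182 - 4626) = (-61 + 2620)/(-444) = 2559*(-1/444) = -853/148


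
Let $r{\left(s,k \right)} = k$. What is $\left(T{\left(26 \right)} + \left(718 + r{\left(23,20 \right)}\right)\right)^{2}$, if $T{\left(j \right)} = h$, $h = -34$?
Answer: $495616$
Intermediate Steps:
$T{\left(j \right)} = -34$
$\left(T{\left(26 \right)} + \left(718 + r{\left(23,20 \right)}\right)\right)^{2} = \left(-34 + \left(718 + 20\right)\right)^{2} = \left(-34 + 738\right)^{2} = 704^{2} = 495616$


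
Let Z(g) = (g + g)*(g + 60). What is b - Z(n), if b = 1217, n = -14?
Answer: 2505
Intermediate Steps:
Z(g) = 2*g*(60 + g) (Z(g) = (2*g)*(60 + g) = 2*g*(60 + g))
b - Z(n) = 1217 - 2*(-14)*(60 - 14) = 1217 - 2*(-14)*46 = 1217 - 1*(-1288) = 1217 + 1288 = 2505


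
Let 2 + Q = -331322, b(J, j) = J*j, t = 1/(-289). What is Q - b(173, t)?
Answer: -95752463/289 ≈ -3.3132e+5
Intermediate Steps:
t = -1/289 ≈ -0.0034602
Q = -331324 (Q = -2 - 331322 = -331324)
Q - b(173, t) = -331324 - 173*(-1)/289 = -331324 - 1*(-173/289) = -331324 + 173/289 = -95752463/289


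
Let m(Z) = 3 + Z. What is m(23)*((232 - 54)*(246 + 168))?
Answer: 1915992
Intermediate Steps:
m(23)*((232 - 54)*(246 + 168)) = (3 + 23)*((232 - 54)*(246 + 168)) = 26*(178*414) = 26*73692 = 1915992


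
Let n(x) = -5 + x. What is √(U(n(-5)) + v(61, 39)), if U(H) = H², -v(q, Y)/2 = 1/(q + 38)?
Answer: 7*√2222/33 ≈ 9.9990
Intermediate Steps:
v(q, Y) = -2/(38 + q) (v(q, Y) = -2/(q + 38) = -2/(38 + q))
√(U(n(-5)) + v(61, 39)) = √((-5 - 5)² - 2/(38 + 61)) = √((-10)² - 2/99) = √(100 - 2*1/99) = √(100 - 2/99) = √(9898/99) = 7*√2222/33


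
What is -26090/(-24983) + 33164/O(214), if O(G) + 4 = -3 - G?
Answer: -822770322/5521243 ≈ -149.02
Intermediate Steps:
O(G) = -7 - G (O(G) = -4 + (-3 - G) = -7 - G)
-26090/(-24983) + 33164/O(214) = -26090/(-24983) + 33164/(-7 - 1*214) = -26090*(-1/24983) + 33164/(-7 - 214) = 26090/24983 + 33164/(-221) = 26090/24983 + 33164*(-1/221) = 26090/24983 - 33164/221 = -822770322/5521243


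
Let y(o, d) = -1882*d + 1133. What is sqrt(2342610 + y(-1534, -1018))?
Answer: 21*sqrt(9659) ≈ 2063.9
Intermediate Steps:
y(o, d) = 1133 - 1882*d
sqrt(2342610 + y(-1534, -1018)) = sqrt(2342610 + (1133 - 1882*(-1018))) = sqrt(2342610 + (1133 + 1915876)) = sqrt(2342610 + 1917009) = sqrt(4259619) = 21*sqrt(9659)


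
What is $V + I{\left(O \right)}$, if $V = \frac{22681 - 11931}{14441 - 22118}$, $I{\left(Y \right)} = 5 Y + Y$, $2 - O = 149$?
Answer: $- \frac{6781864}{7677} \approx -883.4$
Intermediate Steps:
$O = -147$ ($O = 2 - 149 = -147$)
$I{\left(Y \right)} = 6 Y$
$V = - \frac{10750}{7677}$ ($V = \frac{22681 - 11931}{14441 - 22118} = \frac{10750}{-7677} = 10750 \left(- \frac{1}{7677}\right) = - \frac{10750}{7677} \approx -1.4003$)
$V + I{\left(O \right)} = - \frac{10750}{7677} + 6 \left(-147\right) = - \frac{10750}{7677} - 882 = - \frac{6781864}{7677}$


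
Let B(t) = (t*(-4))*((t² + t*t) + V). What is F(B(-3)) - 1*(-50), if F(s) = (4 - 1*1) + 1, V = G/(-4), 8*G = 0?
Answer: 54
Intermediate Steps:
G = 0 (G = (⅛)*0 = 0)
V = 0 (V = 0/(-4) = 0*(-¼) = 0)
B(t) = -8*t³ (B(t) = (t*(-4))*((t² + t*t) + 0) = (-4*t)*((t² + t²) + 0) = (-4*t)*(2*t² + 0) = (-4*t)*(2*t²) = -8*t³)
F(s) = 4 (F(s) = (4 - 1) + 1 = 3 + 1 = 4)
F(B(-3)) - 1*(-50) = 4 - 1*(-50) = 4 + 50 = 54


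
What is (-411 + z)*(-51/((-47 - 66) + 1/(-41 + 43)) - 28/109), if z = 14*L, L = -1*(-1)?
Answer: -637582/8175 ≈ -77.992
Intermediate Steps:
L = 1
z = 14 (z = 14*1 = 14)
(-411 + z)*(-51/((-47 - 66) + 1/(-41 + 43)) - 28/109) = (-411 + 14)*(-51/((-47 - 66) + 1/(-41 + 43)) - 28/109) = -397*(-51/(-113 + 1/2) - 28*1/109) = -397*(-51/(-113 + ½) - 28/109) = -397*(-51/(-225/2) - 28/109) = -397*(-51*(-2/225) - 28/109) = -397*(34/75 - 28/109) = -397*1606/8175 = -637582/8175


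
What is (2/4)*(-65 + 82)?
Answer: 17/2 ≈ 8.5000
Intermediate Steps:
(2/4)*(-65 + 82) = (2*(1/4))*17 = (1/2)*17 = 17/2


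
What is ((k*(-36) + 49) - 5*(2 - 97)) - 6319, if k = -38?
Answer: -4427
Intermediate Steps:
((k*(-36) + 49) - 5*(2 - 97)) - 6319 = ((-38*(-36) + 49) - 5*(2 - 97)) - 6319 = ((1368 + 49) - 5*(-95)) - 6319 = (1417 + 475) - 6319 = 1892 - 6319 = -4427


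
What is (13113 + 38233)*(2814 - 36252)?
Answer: -1716907548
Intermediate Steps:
(13113 + 38233)*(2814 - 36252) = 51346*(-33438) = -1716907548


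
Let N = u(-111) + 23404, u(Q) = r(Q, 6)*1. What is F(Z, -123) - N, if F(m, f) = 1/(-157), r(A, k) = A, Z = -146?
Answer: -3657002/157 ≈ -23293.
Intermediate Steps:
F(m, f) = -1/157
u(Q) = Q (u(Q) = Q*1 = Q)
N = 23293 (N = -111 + 23404 = 23293)
F(Z, -123) - N = -1/157 - 1*23293 = -1/157 - 23293 = -3657002/157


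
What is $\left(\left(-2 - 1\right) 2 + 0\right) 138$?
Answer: $-828$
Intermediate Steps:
$\left(\left(-2 - 1\right) 2 + 0\right) 138 = \left(\left(-3\right) 2 + 0\right) 138 = \left(-6 + 0\right) 138 = \left(-6\right) 138 = -828$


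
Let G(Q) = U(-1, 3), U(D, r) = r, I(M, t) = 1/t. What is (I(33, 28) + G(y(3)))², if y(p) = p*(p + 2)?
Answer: 7225/784 ≈ 9.2156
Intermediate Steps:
I(M, t) = 1/t
y(p) = p*(2 + p)
G(Q) = 3
(I(33, 28) + G(y(3)))² = (1/28 + 3)² = (85/28)² = 7225/784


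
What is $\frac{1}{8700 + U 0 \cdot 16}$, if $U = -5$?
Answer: $\frac{1}{8700} \approx 0.00011494$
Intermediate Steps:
$\frac{1}{8700 + U 0 \cdot 16} = \frac{1}{8700 + \left(-5\right) 0 \cdot 16} = \frac{1}{8700 + 0 \cdot 16} = \frac{1}{8700 + 0} = \frac{1}{8700}$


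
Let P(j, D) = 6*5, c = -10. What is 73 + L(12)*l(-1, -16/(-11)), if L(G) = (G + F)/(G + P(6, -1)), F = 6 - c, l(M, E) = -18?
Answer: 61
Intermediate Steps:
P(j, D) = 30
F = 16 (F = 6 - 1*(-10) = 6 + 10 = 16)
L(G) = (16 + G)/(30 + G) (L(G) = (G + 16)/(G + 30) = (16 + G)/(30 + G))
73 + L(12)*l(-1, -16/(-11)) = 73 + ((16 + 12)/(30 + 12))*(-18) = 73 + (28/42)*(-18) = 73 + ((1/42)*28)*(-18) = 73 + (⅔)*(-18) = 73 - 12 = 61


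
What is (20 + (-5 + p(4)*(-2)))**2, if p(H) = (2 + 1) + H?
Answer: 1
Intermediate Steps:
p(H) = 3 + H
(20 + (-5 + p(4)*(-2)))**2 = (20 + (-5 + (3 + 4)*(-2)))**2 = (20 + (-5 + 7*(-2)))**2 = (20 + (-5 - 14))**2 = (20 - 19)**2 = 1**2 = 1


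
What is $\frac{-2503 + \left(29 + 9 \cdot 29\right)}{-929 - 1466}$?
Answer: $\frac{2213}{2395} \approx 0.92401$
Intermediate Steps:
$\frac{-2503 + \left(29 + 9 \cdot 29\right)}{-929 - 1466} = \frac{-2503 + \left(29 + 261\right)}{-2395} = \left(-2503 + 290\right) \left(- \frac{1}{2395}\right) = \left(-2213\right) \left(- \frac{1}{2395}\right) = \frac{2213}{2395}$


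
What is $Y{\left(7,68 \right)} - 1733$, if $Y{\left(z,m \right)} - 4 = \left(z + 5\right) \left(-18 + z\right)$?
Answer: $-1861$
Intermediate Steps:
$Y{\left(z,m \right)} = 4 + \left(-18 + z\right) \left(5 + z\right)$ ($Y{\left(z,m \right)} = 4 + \left(z + 5\right) \left(-18 + z\right) = 4 + \left(5 + z\right) \left(-18 + z\right) = 4 + \left(-18 + z\right) \left(5 + z\right)$)
$Y{\left(7,68 \right)} - 1733 = \left(-86 + 7^{2} - 91\right) - 1733 = \left(-86 + 49 - 91\right) - 1733 = -128 - 1733 = -1861$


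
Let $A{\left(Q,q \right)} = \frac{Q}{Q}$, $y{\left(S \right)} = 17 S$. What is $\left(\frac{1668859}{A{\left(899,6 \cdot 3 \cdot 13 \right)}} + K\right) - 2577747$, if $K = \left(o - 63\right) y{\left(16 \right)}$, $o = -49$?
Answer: $-939352$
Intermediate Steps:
$A{\left(Q,q \right)} = 1$
$K = -30464$ ($K = \left(-49 - 63\right) 17 \cdot 16 = \left(-112\right) 272 = -30464$)
$\left(\frac{1668859}{A{\left(899,6 \cdot 3 \cdot 13 \right)}} + K\right) - 2577747 = \left(\frac{1668859}{1} - 30464\right) - 2577747 = \left(1668859 \cdot 1 - 30464\right) - 2577747 = \left(1668859 - 30464\right) - 2577747 = 1638395 - 2577747 = -939352$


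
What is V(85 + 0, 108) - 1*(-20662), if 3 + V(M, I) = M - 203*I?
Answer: -1180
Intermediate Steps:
V(M, I) = -3 + M - 203*I (V(M, I) = -3 + (M - 203*I) = -3 + M - 203*I)
V(85 + 0, 108) - 1*(-20662) = (-3 + (85 + 0) - 203*108) - 1*(-20662) = (-3 + 85 - 21924) + 20662 = -21842 + 20662 = -1180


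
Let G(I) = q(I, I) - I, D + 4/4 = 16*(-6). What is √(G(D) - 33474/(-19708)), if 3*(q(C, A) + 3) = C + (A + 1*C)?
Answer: 15*I*√561678/9854 ≈ 1.1408*I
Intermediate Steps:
D = -97 (D = -1 + 16*(-6) = -1 - 96 = -97)
q(C, A) = -3 + A/3 + 2*C/3 (q(C, A) = -3 + (C + (A + 1*C))/3 = -3 + (C + (A + C))/3 = -3 + (A + 2*C)/3 = -3 + (A/3 + 2*C/3) = -3 + A/3 + 2*C/3)
G(I) = -3 (G(I) = (-3 + I/3 + 2*I/3) - I = (-3 + I) - I = -3)
√(G(D) - 33474/(-19708)) = √(-3 - 33474/(-19708)) = √(-3 - 33474*(-1/19708)) = √(-3 + 16737/9854) = √(-12825/9854) = 15*I*√561678/9854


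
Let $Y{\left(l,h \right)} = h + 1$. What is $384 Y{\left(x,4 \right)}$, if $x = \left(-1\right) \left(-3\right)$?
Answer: $1920$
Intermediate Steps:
$x = 3$
$Y{\left(l,h \right)} = 1 + h$
$384 Y{\left(x,4 \right)} = 384 \left(1 + 4\right) = 384 \cdot 5 = 1920$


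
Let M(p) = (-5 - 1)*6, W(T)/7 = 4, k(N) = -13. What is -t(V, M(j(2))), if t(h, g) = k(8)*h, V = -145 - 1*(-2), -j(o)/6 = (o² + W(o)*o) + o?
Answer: -1859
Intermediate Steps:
W(T) = 28 (W(T) = 7*4 = 28)
j(o) = -174*o - 6*o² (j(o) = -6*((o² + 28*o) + o) = -6*(o² + 29*o) = -174*o - 6*o²)
V = -143 (V = -145 + 2 = -143)
M(p) = -36 (M(p) = -6*6 = -36)
t(h, g) = -13*h
-t(V, M(j(2))) = -(-13)*(-143) = -1*1859 = -1859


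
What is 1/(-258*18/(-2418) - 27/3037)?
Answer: 1223911/2339757 ≈ 0.52309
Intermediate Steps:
1/(-258*18/(-2418) - 27/3037) = 1/(-4644*(-1/2418) - 27*1/3037) = 1/(774/403 - 27/3037) = 1/(2339757/1223911) = 1223911/2339757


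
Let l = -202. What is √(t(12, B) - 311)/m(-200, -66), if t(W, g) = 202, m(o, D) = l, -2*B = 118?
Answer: -I*√109/202 ≈ -0.051685*I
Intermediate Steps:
B = -59 (B = -½*118 = -59)
m(o, D) = -202
√(t(12, B) - 311)/m(-200, -66) = √(202 - 311)/(-202) = √(-109)*(-1/202) = (I*√109)*(-1/202) = -I*√109/202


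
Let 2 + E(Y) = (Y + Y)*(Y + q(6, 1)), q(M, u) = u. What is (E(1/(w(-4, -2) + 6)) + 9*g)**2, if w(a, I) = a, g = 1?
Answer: 289/4 ≈ 72.250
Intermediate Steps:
E(Y) = -2 + 2*Y*(1 + Y) (E(Y) = -2 + (Y + Y)*(Y + 1) = -2 + (2*Y)*(1 + Y) = -2 + 2*Y*(1 + Y))
(E(1/(w(-4, -2) + 6)) + 9*g)**2 = ((-2 + 2/(-4 + 6) + 2*(1/(-4 + 6))**2) + 9*1)**2 = ((-2 + 2/2 + 2*(1/2)**2) + 9)**2 = ((-2 + 2*(1/2) + 2*(1/2)**2) + 9)**2 = ((-2 + 1 + 2*(1/4)) + 9)**2 = ((-2 + 1 + 1/2) + 9)**2 = (-1/2 + 9)**2 = (17/2)**2 = 289/4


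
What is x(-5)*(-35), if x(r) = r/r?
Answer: -35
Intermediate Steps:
x(r) = 1
x(-5)*(-35) = 1*(-35) = -35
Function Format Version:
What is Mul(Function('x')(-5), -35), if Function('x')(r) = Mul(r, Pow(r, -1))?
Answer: -35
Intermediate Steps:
Function('x')(r) = 1
Mul(Function('x')(-5), -35) = Mul(1, -35) = -35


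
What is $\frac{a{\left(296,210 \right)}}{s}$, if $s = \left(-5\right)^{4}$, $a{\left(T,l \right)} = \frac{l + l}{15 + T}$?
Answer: $\frac{84}{38875} \approx 0.0021608$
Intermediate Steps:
$a{\left(T,l \right)} = \frac{2 l}{15 + T}$
$s = 625$
$\frac{a{\left(296,210 \right)}}{s} = \frac{2 \cdot 210 \frac{1}{15 + 296}}{625} = 2 \cdot 210 \cdot \frac{1}{311} \cdot \frac{1}{625} = \frac{420}{311} \cdot \frac{1}{625} = \frac{84}{38875}$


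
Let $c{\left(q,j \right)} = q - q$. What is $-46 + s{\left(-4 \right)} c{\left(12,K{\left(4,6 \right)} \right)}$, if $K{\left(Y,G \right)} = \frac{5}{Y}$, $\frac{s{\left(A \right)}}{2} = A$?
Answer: $-46$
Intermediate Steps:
$s{\left(A \right)} = 2 A$
$c{\left(q,j \right)} = 0$
$-46 + s{\left(-4 \right)} c{\left(12,K{\left(4,6 \right)} \right)} = -46 + 2 \left(-4\right) 0 = -46 - 0 = -46 + 0 = -46$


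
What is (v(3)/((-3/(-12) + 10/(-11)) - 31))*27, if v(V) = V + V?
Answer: -7128/1393 ≈ -5.1170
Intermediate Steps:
v(V) = 2*V
(v(3)/((-3/(-12) + 10/(-11)) - 31))*27 = ((2*3)/((-3/(-12) + 10/(-11)) - 31))*27 = (6/((-3*(-1/12) + 10*(-1/11)) - 31))*27 = (6/((¼ - 10/11) - 31))*27 = (6/(-29/44 - 31))*27 = (6/(-1393/44))*27 = -44/1393*6*27 = -264/1393*27 = -7128/1393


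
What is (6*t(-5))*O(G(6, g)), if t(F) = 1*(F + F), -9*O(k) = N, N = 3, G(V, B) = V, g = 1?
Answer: 20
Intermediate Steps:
O(k) = -⅓ (O(k) = -⅑*3 = -⅓)
t(F) = 2*F (t(F) = 1*(2*F) = 2*F)
(6*t(-5))*O(G(6, g)) = (6*(2*(-5)))*(-⅓) = (6*(-10))*(-⅓) = -60*(-⅓) = 20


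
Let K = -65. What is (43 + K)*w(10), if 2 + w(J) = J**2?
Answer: -2156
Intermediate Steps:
w(J) = -2 + J**2
(43 + K)*w(10) = (43 - 65)*(-2 + 10**2) = -22*(-2 + 100) = -22*98 = -2156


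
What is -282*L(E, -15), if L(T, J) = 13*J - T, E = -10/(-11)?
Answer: 607710/11 ≈ 55246.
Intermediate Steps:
E = 10/11 (E = -10*(-1/11) = 10/11 ≈ 0.90909)
L(T, J) = -T + 13*J
-282*L(E, -15) = -282*(-1*10/11 + 13*(-15)) = -282*(-10/11 - 195) = -282*(-2155/11) = 607710/11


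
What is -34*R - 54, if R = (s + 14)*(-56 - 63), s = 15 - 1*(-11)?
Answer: 161786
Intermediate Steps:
s = 26 (s = 15 + 11 = 26)
R = -4760 (R = (26 + 14)*(-56 - 63) = 40*(-119) = -4760)
-34*R - 54 = -34*(-4760) - 54 = 161840 - 54 = 161786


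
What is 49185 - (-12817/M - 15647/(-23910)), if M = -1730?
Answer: 101708478586/2068215 ≈ 49177.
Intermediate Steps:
49185 - (-12817/M - 15647/(-23910)) = 49185 - (-12817/(-1730) - 15647/(-23910)) = 49185 - (-12817*(-1/1730) - 15647*(-1/23910)) = 49185 - (12817/1730 + 15647/23910) = 49185 - 1*16676189/2068215 = 49185 - 16676189/2068215 = 101708478586/2068215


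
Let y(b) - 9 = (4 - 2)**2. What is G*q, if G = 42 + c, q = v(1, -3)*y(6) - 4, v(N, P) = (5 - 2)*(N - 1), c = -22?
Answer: -80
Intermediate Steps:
y(b) = 13 (y(b) = 9 + (4 - 2)**2 = 9 + 2**2 = 9 + 4 = 13)
v(N, P) = -3 + 3*N (v(N, P) = 3*(-1 + N) = -3 + 3*N)
q = -4 (q = (-3 + 3*1)*13 - 4 = (-3 + 3)*13 - 4 = 0*13 - 4 = 0 - 4 = -4)
G = 20 (G = 42 - 22 = 20)
G*q = 20*(-4) = -80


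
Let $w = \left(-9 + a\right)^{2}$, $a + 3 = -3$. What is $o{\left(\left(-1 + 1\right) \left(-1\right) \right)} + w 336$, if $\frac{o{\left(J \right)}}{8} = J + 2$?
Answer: $75616$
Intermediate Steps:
$o{\left(J \right)} = 16 + 8 J$ ($o{\left(J \right)} = 8 \left(J + 2\right) = 8 \left(2 + J\right) = 16 + 8 J$)
$a = -6$ ($a = -3 - 3 = -6$)
$w = 225$ ($w = \left(-9 - 6\right)^{2} = \left(-15\right)^{2} = 225$)
$o{\left(\left(-1 + 1\right) \left(-1\right) \right)} + w 336 = \left(16 + 8 \left(-1 + 1\right) \left(-1\right)\right) + 225 \cdot 336 = \left(16 + 8 \cdot 0 \left(-1\right)\right) + 75600 = \left(16 + 8 \cdot 0\right) + 75600 = \left(16 + 0\right) + 75600 = 16 + 75600 = 75616$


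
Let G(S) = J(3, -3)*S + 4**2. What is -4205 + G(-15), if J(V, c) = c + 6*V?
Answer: -4414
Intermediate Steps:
G(S) = 16 + 15*S (G(S) = (-3 + 6*3)*S + 4**2 = (-3 + 18)*S + 16 = 15*S + 16 = 16 + 15*S)
-4205 + G(-15) = -4205 + (16 + 15*(-15)) = -4205 + (16 - 225) = -4205 - 209 = -4414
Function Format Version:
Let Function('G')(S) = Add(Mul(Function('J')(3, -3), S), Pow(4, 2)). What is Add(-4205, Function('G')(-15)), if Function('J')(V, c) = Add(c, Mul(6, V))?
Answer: -4414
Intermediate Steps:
Function('G')(S) = Add(16, Mul(15, S)) (Function('G')(S) = Add(Mul(Add(-3, Mul(6, 3)), S), Pow(4, 2)) = Add(Mul(Add(-3, 18), S), 16) = Add(Mul(15, S), 16) = Add(16, Mul(15, S)))
Add(-4205, Function('G')(-15)) = Add(-4205, Add(16, Mul(15, -15))) = Add(-4205, Add(16, -225)) = Add(-4205, -209) = -4414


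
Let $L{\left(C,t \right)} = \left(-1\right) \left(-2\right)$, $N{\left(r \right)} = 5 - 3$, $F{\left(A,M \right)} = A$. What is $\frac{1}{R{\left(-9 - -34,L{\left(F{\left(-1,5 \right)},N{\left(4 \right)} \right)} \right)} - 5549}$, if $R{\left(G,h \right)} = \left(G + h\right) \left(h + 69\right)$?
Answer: $- \frac{1}{3632} \approx -0.00027533$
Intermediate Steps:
$N{\left(r \right)} = 2$
$L{\left(C,t \right)} = 2$
$R{\left(G,h \right)} = \left(69 + h\right) \left(G + h\right)$ ($R{\left(G,h \right)} = \left(G + h\right) \left(69 + h\right) = \left(69 + h\right) \left(G + h\right)$)
$\frac{1}{R{\left(-9 - -34,L{\left(F{\left(-1,5 \right)},N{\left(4 \right)} \right)} \right)} - 5549} = \frac{1}{\left(2^{2} + 69 \left(-9 - -34\right) + 69 \cdot 2 + \left(-9 - -34\right) 2\right) - 5549} = \frac{1}{\left(4 + 69 \left(-9 + 34\right) + 138 + \left(-9 + 34\right) 2\right) - 5549} = \frac{1}{\left(4 + 69 \cdot 25 + 138 + 25 \cdot 2\right) - 5549} = \frac{1}{\left(4 + 1725 + 138 + 50\right) - 5549} = \frac{1}{1917 - 5549} = \frac{1}{-3632} = - \frac{1}{3632}$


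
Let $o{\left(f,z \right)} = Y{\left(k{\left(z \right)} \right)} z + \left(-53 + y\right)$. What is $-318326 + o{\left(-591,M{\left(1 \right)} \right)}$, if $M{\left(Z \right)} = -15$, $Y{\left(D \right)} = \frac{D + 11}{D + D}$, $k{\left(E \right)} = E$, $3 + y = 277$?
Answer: $-318107$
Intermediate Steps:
$y = 274$ ($y = -3 + 277 = 274$)
$Y{\left(D \right)} = \frac{11 + D}{2 D}$
$o{\left(f,z \right)} = \frac{453}{2} + \frac{z}{2}$ ($o{\left(f,z \right)} = \frac{11 + z}{2 z} z + \left(-53 + 274\right) = \left(\frac{11}{2} + \frac{z}{2}\right) + 221 = \frac{453}{2} + \frac{z}{2}$)
$-318326 + o{\left(-591,M{\left(1 \right)} \right)} = -318326 + \left(\frac{453}{2} + \frac{1}{2} \left(-15\right)\right) = -318326 + \left(\frac{453}{2} - \frac{15}{2}\right) = -318326 + 219 = -318107$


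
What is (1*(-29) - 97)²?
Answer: 15876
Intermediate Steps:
(1*(-29) - 97)² = (-29 - 97)² = (-126)² = 15876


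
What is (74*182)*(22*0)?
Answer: 0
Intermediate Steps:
(74*182)*(22*0) = 13468*0 = 0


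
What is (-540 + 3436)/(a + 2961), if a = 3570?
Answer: 2896/6531 ≈ 0.44342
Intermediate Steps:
(-540 + 3436)/(a + 2961) = (-540 + 3436)/(3570 + 2961) = 2896/6531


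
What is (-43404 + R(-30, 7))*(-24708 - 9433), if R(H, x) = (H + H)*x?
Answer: 1496195184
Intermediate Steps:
R(H, x) = 2*H*x (R(H, x) = (2*H)*x = 2*H*x)
(-43404 + R(-30, 7))*(-24708 - 9433) = (-43404 + 2*(-30)*7)*(-24708 - 9433) = (-43404 - 420)*(-34141) = -43824*(-34141) = 1496195184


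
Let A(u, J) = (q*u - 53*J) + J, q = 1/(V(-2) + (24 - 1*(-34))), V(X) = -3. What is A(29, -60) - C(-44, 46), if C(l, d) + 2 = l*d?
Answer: 283059/55 ≈ 5146.5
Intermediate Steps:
q = 1/55 (q = 1/(-3 + (24 - 1*(-34))) = 1/(-3 + (24 + 34)) = 1/(-3 + 58) = 1/55 ≈ 0.018182)
C(l, d) = -2 + d*l (C(l, d) = -2 + l*d = -2 + d*l)
A(u, J) = -52*J + u/55 (A(u, J) = (u/55 - 53*J) + J = (-53*J + u/55) + J = -52*J + u/55)
A(29, -60) - C(-44, 46) = (-52*(-60) + (1/55)*29) - (-2 + 46*(-44)) = (3120 + 29/55) - (-2 - 2024) = 171629/55 - 1*(-2026) = 171629/55 + 2026 = 283059/55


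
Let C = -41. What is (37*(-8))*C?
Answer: 12136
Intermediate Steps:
(37*(-8))*C = (37*(-8))*(-41) = -296*(-41) = 12136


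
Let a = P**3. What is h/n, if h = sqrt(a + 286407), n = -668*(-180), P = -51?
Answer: sqrt(4271)/20040 ≈ 0.0032611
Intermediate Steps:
a = -132651 (a = (-51)**3 = -132651)
n = 120240
h = 6*sqrt(4271) (h = sqrt(-132651 + 286407) = sqrt(153756) = 6*sqrt(4271) ≈ 392.12)
h/n = (6*sqrt(4271))/120240 = (6*sqrt(4271))*(1/120240) = sqrt(4271)/20040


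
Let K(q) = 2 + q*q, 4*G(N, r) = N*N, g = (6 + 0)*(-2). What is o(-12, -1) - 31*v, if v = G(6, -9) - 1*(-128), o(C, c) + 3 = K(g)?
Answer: -4104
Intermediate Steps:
g = -12 (g = 6*(-2) = -12)
G(N, r) = N²/4 (G(N, r) = (N*N)/4 = N²/4)
K(q) = 2 + q²
o(C, c) = 143 (o(C, c) = -3 + (2 + (-12)²) = -3 + (2 + 144) = -3 + 146 = 143)
v = 137 (v = (¼)*6² - 1*(-128) = (¼)*36 + 128 = 9 + 128 = 137)
o(-12, -1) - 31*v = 143 - 31*137 = 143 - 4247 = -4104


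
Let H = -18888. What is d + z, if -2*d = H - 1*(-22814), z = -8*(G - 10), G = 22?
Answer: -2059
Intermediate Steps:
z = -96 (z = -8*(22 - 10) = -8*12 = -96)
d = -1963 (d = -(-18888 - 1*(-22814))/2 = -(-18888 + 22814)/2 = -½*3926 = -1963)
d + z = -1963 - 96 = -2059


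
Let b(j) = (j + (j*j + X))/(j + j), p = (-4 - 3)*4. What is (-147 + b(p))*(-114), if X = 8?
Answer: 128193/7 ≈ 18313.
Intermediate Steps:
p = -28 (p = -7*4 = -28)
b(j) = (8 + j + j²)/(2*j) (b(j) = (j + (j*j + 8))/(j + j) = (j + (j² + 8))/((2*j)) = (j + (8 + j²))*(1/(2*j)) = (8 + j + j²)*(1/(2*j)) = (8 + j + j²)/(2*j))
(-147 + b(p))*(-114) = (-147 + (½)*(8 - 28*(1 - 28))/(-28))*(-114) = (-147 + (½)*(-1/28)*(8 - 28*(-27)))*(-114) = (-147 + (½)*(-1/28)*(8 + 756))*(-114) = (-147 + (½)*(-1/28)*764)*(-114) = (-147 - 191/14)*(-114) = -2249/14*(-114) = 128193/7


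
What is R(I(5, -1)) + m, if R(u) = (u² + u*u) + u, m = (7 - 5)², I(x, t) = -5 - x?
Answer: 194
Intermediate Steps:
m = 4 (m = 2² = 4)
R(u) = u + 2*u² (R(u) = (u² + u²) + u = 2*u² + u = u + 2*u²)
R(I(5, -1)) + m = (-5 - 1*5)*(1 + 2*(-5 - 1*5)) + 4 = (-5 - 5)*(1 + 2*(-5 - 5)) + 4 = -10*(1 + 2*(-10)) + 4 = -10*(1 - 20) + 4 = -10*(-19) + 4 = 190 + 4 = 194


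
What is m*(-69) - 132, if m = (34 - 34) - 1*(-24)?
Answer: -1788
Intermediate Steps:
m = 24 (m = 0 + 24 = 24)
m*(-69) - 132 = 24*(-69) - 132 = -1656 - 132 = -1788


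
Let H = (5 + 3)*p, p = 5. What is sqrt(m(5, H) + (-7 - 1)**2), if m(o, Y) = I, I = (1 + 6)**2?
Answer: sqrt(113) ≈ 10.630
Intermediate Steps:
I = 49 (I = 7**2 = 49)
H = 40 (H = (5 + 3)*5 = 8*5 = 40)
m(o, Y) = 49
sqrt(m(5, H) + (-7 - 1)**2) = sqrt(49 + (-7 - 1)**2) = sqrt(49 + (-8)**2) = sqrt(49 + 64) = sqrt(113)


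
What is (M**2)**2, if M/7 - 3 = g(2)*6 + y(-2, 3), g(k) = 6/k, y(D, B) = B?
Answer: 796594176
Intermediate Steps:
M = 168 (M = 21 + 7*((6/2)*6 + 3) = 21 + 7*((6*(1/2))*6 + 3) = 21 + 7*(3*6 + 3) = 21 + 7*(18 + 3) = 21 + 7*21 = 21 + 147 = 168)
(M**2)**2 = (168**2)**2 = 28224**2 = 796594176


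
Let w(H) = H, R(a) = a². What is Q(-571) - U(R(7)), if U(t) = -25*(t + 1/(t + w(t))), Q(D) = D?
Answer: 64117/98 ≈ 654.25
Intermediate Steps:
U(t) = -25*t - 25/(2*t) (U(t) = -25*(t + 1/(t + t)) = -25*(t + 1/(2*t)) = -25*t - 25/(2*t))
Q(-571) - U(R(7)) = -571 - (-25*7² - 25/(2*(7²))) = -571 - (-25*49 - 25/2/49) = -571 - (-1225 - 25/2*1/49) = -571 - (-1225 - 25/98) = -571 - 1*(-120075/98) = -571 + 120075/98 = 64117/98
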